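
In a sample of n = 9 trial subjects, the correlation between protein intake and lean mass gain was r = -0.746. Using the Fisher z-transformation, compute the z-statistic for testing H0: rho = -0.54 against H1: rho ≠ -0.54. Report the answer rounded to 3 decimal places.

-0.881

Fisher z: atanh(-0.746) = -0.963874, atanh(-0.54) = -0.604156
z = (z_r − z_0)·√(n−3) = (-0.963874 − (-0.604156))·√6 = -0.359718 · 2.449490 = -0.881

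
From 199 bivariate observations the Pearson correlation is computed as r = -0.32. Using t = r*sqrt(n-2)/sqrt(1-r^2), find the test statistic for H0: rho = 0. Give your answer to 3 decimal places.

-4.741

1 − r² = 1 − 0.1024 = 0.8976;  √(1−r²) = 0.947418
√(n−2) = √197 = 14.035669
t = r·√(n−2)/√(1−r²) = -0.32 · 14.035669 / 0.947418 = -4.741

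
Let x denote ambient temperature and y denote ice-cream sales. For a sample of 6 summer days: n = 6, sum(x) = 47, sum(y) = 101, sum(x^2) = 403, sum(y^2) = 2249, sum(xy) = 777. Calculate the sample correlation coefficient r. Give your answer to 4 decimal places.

-0.1025

Numerator: nΣxy − (Σx)(Σy) = 6·777 − (47)(101) = -85
Denominator: √[(nΣx²−(Σx)²)(nΣy²−(Σy)²)]
  nΣx²−(Σx)² = 6·403 − 2209 = 209;  nΣy²−(Σy)² = 6·2249 − 10201 = 3293
  √(209·3293) = √688237 = 829.6005
r = -85 / 829.6005 = -0.1025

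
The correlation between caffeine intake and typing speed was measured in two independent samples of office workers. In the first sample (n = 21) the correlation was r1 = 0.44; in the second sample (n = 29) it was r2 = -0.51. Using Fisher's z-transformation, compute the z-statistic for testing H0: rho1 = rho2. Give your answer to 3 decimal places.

3.375

Fisher z-transforms: z1 = atanh(0.44) = 0.472231, z2 = atanh(-0.51) = -0.562730; difference d = 1.034961
Var(d) = 1/18 + 1/26 = 0.0555556 + 0.0384615 = 0.0940171
z = d/√Var(d) = 1.034961 / √0.0940171 = 1.034961 / 0.306622 = 3.375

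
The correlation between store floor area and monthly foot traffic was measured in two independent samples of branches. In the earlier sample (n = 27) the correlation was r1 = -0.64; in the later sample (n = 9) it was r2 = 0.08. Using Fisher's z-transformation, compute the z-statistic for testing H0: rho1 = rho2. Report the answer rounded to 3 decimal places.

z1 = atanh(-0.64) = -0.758174,  z2 = atanh(0.08) = 0.080171
SE = √(1/(n1−3) + 1/(n2−3)) = √(1/24 + 1/6) = √(0.0416667 + 0.1666667) = √0.2083334 = 0.456436
z = (z1 − z2)/SE = (-0.758174 − 0.080171) / 0.456436 = -0.838345 / 0.456436 = -1.837

-1.837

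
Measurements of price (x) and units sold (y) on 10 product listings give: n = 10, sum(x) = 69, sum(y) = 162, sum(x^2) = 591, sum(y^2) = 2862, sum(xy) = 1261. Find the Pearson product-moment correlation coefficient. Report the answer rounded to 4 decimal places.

0.8667

Numerator: nΣxy − (Σx)(Σy) = 10·1261 − (69)(162) = 1432
Denominator: √[(nΣx²−(Σx)²)(nΣy²−(Σy)²)]
  nΣx²−(Σx)² = 10·591 − 4761 = 1149;  nΣy²−(Σy)² = 10·2862 − 26244 = 2376
  √(1149·2376) = √2730024 = 1652.2784
r = 1432 / 1652.2784 = 0.8667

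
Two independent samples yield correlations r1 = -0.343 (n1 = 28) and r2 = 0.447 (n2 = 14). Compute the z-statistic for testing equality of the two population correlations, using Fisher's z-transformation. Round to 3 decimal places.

Fisher z-transforms: z1 = atanh(-0.343) = -0.357489, z2 = atanh(0.447) = 0.480945; difference d = -0.838434
Var(d) = 1/25 + 1/11 = 0.0400000 + 0.0909091 = 0.1309091
z = d/√Var(d) = -0.838434 / √0.1309091 = -0.838434 / 0.361814 = -2.317

-2.317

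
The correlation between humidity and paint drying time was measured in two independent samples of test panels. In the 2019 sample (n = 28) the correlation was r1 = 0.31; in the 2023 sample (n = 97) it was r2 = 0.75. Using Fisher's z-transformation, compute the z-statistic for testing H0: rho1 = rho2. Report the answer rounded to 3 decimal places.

z1 = atanh(0.31) = 0.320545,  z2 = atanh(0.75) = 0.972955
SE = √(1/(n1−3) + 1/(n2−3)) = √(1/25 + 1/94) = √(0.0400000 + 0.0106383) = √0.0506383 = 0.225030
z = (z1 − z2)/SE = (0.320545 − 0.972955) / 0.225030 = -0.652410 / 0.225030 = -2.899

-2.899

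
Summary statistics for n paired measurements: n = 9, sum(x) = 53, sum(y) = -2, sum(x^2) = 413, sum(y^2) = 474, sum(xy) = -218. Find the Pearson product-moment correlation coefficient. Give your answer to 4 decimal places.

-0.9435

S_xy = nΣxy − ΣxΣy = 9·(-218) − 53·(-2) = -1962 − (-106) = -1856
S_xx = nΣx² − (Σx)² = 9·413 − 53² = 3717 − 2809 = 908
S_yy = nΣy² − (Σy)² = 9·474 − (-2)² = 4266 − 4 = 4262
r = S_xy / √(S_xx·S_yy) = -1856 / √(908·4262) = -1856 / √3869896 = -1856 / 1967.2051 = -0.9435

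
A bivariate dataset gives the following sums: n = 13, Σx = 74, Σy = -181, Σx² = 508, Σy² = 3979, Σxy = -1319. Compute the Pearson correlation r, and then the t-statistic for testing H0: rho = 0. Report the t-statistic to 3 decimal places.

-4.604

S_xy = nΣxy − ΣxΣy = 13·(-1319) − 74·(-181) = -17147 − (-13394) = -3753
S_xx = nΣx² − (Σx)² = 13·508 − 74² = 6604 − 5476 = 1128
S_yy = nΣy² − (Σy)² = 13·3979 − (-181)² = 51727 − 32761 = 18966
r = S_xy / √(S_xx·S_yy) = -3753 / √(1128·18966) = -3753 / √21393648 = -3753 / 4625.3268 = -0.8114
t = r·√(n−2)/√(1−r²) = -0.8114·√11 / √(1−0.658370) = -2.691109 / 0.584491 = -4.604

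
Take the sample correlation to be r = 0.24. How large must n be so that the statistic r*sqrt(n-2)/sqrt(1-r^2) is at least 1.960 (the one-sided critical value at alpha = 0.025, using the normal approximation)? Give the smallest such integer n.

65

Need r·√(n−2)/√(1−r²) ≥ 1.960
√(n−2) ≥ 1.960·√(1−0.0576) / 0.24 = 1.960·0.970773 / 0.24 = 7.9280
n−2 ≥ 62.8532  ⇒  n ≥ 64.8532
Smallest integer n = 65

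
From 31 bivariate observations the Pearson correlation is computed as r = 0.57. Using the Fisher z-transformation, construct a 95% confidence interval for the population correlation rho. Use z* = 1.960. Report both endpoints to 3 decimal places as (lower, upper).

Fisher z: z_r = atanh(r) = ½·ln((1+0.57)/(1−0.57)) = 0.647523
SE(z) = 1/√(n−3) = 1/√28 = 0.188982
95% ⇒ z* = 1.960; margin = 1.960·0.188982 = 0.370405
CI on z-scale: (0.277118, 1.017928)
Back-transform: tanh(0.277118) = 0.270236, tanh(1.017928) = 0.769021

(0.270, 0.769)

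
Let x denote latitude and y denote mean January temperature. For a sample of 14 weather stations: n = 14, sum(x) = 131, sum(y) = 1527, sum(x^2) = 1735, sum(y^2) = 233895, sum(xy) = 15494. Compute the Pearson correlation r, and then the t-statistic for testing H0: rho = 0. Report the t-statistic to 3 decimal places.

0.729

Numerator: nΣxy − (Σx)(Σy) = 14·15494 − (131)(1527) = 16879
Denominator: √[(nΣx²−(Σx)²)(nΣy²−(Σy)²)]
  nΣx²−(Σx)² = 14·1735 − 17161 = 7129;  nΣy²−(Σy)² = 14·233895 − 2331729 = 942801
  √(7129·942801) = √6721228329 = 81983.0978
r = 16879 / 81983.0978 = 0.2059
t = r·√(n−2)/√(1−r²) = 0.2059·√12 / √(1−0.042395) = 0.713259 / 0.978573 = 0.729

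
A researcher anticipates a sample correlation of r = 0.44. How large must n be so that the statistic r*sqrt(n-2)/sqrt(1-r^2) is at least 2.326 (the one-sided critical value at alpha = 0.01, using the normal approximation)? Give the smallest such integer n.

Need r·√(n−2)/√(1−r²) ≥ 2.326
√(n−2) ≥ 2.326·√(1−0.1936) / 0.44 = 2.326·0.897998 / 0.44 = 4.7471
n−2 ≥ 22.5350  ⇒  n ≥ 24.5350
Smallest integer n = 25

25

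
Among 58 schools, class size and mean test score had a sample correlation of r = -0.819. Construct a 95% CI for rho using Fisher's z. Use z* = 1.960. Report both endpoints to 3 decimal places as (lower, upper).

z_r = atanh(-0.819) = -1.153773;  SE = 1/√(n−3) = 1/√55 = 0.134840
z-limits: -1.153773 ± 1.960·0.134840 = -1.153773 ± 0.264286 = [-1.418059, -0.889487]
ρ-limits: (tanh -1.418059, tanh -0.889487) = (-0.889, -0.711)

(-0.889, -0.711)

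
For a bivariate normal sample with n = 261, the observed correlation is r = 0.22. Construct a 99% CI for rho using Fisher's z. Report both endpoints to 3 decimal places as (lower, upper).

Fisher z: z_r = atanh(r) = ½·ln((1+0.22)/(1−0.22)) = 0.223656
SE(z) = 1/√(n−3) = 1/√258 = 0.062257
99% ⇒ z* = 2.576; margin = 2.576·0.062257 = 0.160374
CI on z-scale: (0.063282, 0.384030)
Back-transform: tanh(0.063282) = 0.063198, tanh(0.384030) = 0.366202

(0.063, 0.366)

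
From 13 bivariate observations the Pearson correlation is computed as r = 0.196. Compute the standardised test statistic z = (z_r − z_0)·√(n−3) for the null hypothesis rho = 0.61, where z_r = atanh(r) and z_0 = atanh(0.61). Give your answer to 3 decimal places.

-1.614

z_r = atanh(0.196) = 0.198569,  z_0 = atanh(0.61) = 0.708921
SE = 1/√(n−3) = 1/√10 = 0.316228
z = (z_r − z_0)/SE = (0.198569 − 0.708921) / 0.316228 = -0.510352 / 0.316228 = -1.614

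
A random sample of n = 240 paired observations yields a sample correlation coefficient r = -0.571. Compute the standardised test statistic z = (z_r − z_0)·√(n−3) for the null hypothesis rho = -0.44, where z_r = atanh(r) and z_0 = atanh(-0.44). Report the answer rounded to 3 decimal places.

z_r = atanh(-0.571) = -0.649005,  z_0 = atanh(-0.44) = -0.472231
SE = 1/√(n−3) = 1/√237 = 0.064957
z = (z_r − z_0)/SE = (-0.649005 − (-0.472231)) / 0.064957 = -0.176774 / 0.064957 = -2.721

-2.721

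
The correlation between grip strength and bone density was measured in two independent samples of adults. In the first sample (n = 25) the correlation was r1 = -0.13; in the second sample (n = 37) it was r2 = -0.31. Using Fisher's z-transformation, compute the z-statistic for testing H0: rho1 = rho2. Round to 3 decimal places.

0.694

z1 = atanh(-0.13) = -0.130740,  z2 = atanh(-0.31) = -0.320545
SE = √(1/(n1−3) + 1/(n2−3)) = √(1/22 + 1/34) = √(0.0454545 + 0.0294118) = √0.0748663 = 0.273617
z = (z1 − z2)/SE = (-0.130740 − (-0.320545)) / 0.273617 = 0.189805 / 0.273617 = 0.694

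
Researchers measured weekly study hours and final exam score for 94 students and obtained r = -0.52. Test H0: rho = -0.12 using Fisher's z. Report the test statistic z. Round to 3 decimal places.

z_r = atanh(-0.52) = -0.576340,  z_0 = atanh(-0.12) = -0.120581
SE = 1/√(n−3) = 1/√91 = 0.104828
z = (z_r − z_0)/SE = (-0.576340 − (-0.120581)) / 0.104828 = -0.455759 / 0.104828 = -4.348

-4.348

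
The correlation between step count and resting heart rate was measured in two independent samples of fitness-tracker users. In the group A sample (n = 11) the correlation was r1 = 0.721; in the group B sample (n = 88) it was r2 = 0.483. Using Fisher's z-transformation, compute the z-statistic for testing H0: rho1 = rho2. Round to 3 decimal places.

z1 = atanh(0.721) = 0.909725,  z2 = atanh(0.483) = 0.526890
SE = √(1/(n1−3) + 1/(n2−3)) = √(1/8 + 1/85) = √(0.1250000 + 0.0117647) = √0.1367647 = 0.369817
z = (z1 − z2)/SE = (0.909725 − 0.526890) / 0.369817 = 0.382835 / 0.369817 = 1.035

1.035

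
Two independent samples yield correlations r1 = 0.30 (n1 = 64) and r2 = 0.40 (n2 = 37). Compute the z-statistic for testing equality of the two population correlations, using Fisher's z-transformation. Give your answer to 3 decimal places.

Fisher z-transforms: z1 = atanh(0.30) = 0.309520, z2 = atanh(0.40) = 0.423649; difference d = -0.114129
Var(d) = 1/61 + 1/34 = 0.0163934 + 0.0294118 = 0.0458052
z = d/√Var(d) = -0.114129 / √0.0458052 = -0.114129 / 0.214021 = -0.533

-0.533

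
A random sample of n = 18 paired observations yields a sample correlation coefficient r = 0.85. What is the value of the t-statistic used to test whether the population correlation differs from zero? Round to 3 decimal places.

6.454

1 − r² = 1 − 0.7225 = 0.2775;  √(1−r²) = 0.526783
√(n−2) = √16 = 4.000000
t = r·√(n−2)/√(1−r²) = 0.85 · 4.000000 / 0.526783 = 6.454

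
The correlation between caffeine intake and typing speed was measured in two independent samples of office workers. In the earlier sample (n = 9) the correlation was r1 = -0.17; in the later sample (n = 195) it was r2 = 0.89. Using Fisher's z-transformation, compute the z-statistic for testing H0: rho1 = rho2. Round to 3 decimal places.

-3.844

Fisher z-transforms: z1 = atanh(-0.17) = -0.171667, z2 = atanh(0.89) = 1.421926; difference d = -1.593593
Var(d) = 1/6 + 1/192 = 0.1666667 + 0.0052083 = 0.1718750
z = d/√Var(d) = -1.593593 / √0.1718750 = -1.593593 / 0.414578 = -3.844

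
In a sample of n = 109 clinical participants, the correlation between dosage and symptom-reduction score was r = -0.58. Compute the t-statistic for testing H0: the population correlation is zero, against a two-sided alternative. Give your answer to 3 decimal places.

-7.365

t = r·√(n−2) / √(1−r²) with r = -0.58, n = 109
  = -0.58·√107 / √(1 − 0.3364)
  = -0.58·10.344080 / 0.814616
  = -5.999566 / 0.814616 = -7.365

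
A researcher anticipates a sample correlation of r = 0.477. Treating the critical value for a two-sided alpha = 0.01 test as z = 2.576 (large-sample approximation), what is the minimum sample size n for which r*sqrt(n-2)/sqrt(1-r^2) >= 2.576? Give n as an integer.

25

r√(n−2)/√(1−r²) ≥ 2.576  ⇔  n−2 ≥ (2.576)²·(1−r²)/r²
(1−r²)/r² = (1−0.227529)/0.227529 = 3.3950
n ≥ 2 + 6.635776·3.3950 = 2 + 22.5285 = 24.5285
⌈24.5285⌉ = 25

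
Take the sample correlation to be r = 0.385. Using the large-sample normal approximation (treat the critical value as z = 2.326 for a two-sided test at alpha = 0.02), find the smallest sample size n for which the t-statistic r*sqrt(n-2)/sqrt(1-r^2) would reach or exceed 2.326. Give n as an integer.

34

Need r·√(n−2)/√(1−r²) ≥ 2.326
√(n−2) ≥ 2.326·√(1−0.148225) / 0.385 = 2.326·0.922917 / 0.385 = 5.5759
n−2 ≥ 31.0907  ⇒  n ≥ 33.0907
Smallest integer n = 34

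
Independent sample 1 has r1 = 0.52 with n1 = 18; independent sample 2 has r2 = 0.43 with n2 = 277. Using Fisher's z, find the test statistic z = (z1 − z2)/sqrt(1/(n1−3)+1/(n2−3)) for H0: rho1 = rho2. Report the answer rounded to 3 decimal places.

z1 = atanh(0.52) = 0.576340,  z2 = atanh(0.43) = 0.459897
SE = √(1/(n1−3) + 1/(n2−3)) = √(1/15 + 1/274) = √(0.0666667 + 0.0036496) = √0.0703163 = 0.265172
z = (z1 − z2)/SE = (0.576340 − 0.459897) / 0.265172 = 0.116443 / 0.265172 = 0.439

0.439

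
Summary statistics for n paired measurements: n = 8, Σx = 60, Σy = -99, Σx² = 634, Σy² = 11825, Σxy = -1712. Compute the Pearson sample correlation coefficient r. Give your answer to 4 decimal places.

-0.6942

S_xy = nΣxy − ΣxΣy = 8·(-1712) − 60·(-99) = -13696 − (-5940) = -7756
S_xx = nΣx² − (Σx)² = 8·634 − 60² = 5072 − 3600 = 1472
S_yy = nΣy² − (Σy)² = 8·11825 − (-99)² = 94600 − 9801 = 84799
r = S_xy / √(S_xx·S_yy) = -7756 / √(1472·84799) = -7756 / √124824128 = -7756 / 11172.4719 = -0.6942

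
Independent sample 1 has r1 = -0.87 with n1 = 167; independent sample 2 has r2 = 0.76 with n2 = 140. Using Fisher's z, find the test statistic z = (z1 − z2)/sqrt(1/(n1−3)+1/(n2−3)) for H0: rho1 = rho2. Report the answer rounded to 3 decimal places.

z1 = atanh(-0.87) = -1.333080,  z2 = atanh(0.76) = 0.996215
SE = √(1/(n1−3) + 1/(n2−3)) = √(1/164 + 1/137) = √(0.0060976 + 0.0072993) = √0.0133969 = 0.115745
z = (z1 − z2)/SE = (-1.333080 − 0.996215) / 0.115745 = -2.329295 / 0.115745 = -20.124

-20.124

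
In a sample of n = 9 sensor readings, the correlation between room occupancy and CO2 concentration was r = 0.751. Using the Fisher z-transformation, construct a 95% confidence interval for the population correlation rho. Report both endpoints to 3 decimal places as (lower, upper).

(0.173, 0.944)

Fisher z: z_r = atanh(r) = ½·ln((1+0.751)/(1−0.751)) = 0.975245
SE(z) = 1/√(n−3) = 1/√6 = 0.408248
95% ⇒ z* = 1.960; margin = 1.960·0.408248 = 0.800166
CI on z-scale: (0.175079, 1.775411)
Back-transform: tanh(0.175079) = 0.173312, tanh(1.775411) = 0.944199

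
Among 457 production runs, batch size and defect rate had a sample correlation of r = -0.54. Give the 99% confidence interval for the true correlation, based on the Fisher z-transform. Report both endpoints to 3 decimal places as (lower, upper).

(-0.620, -0.449)

Fisher z: z_r = atanh(r) = ½·ln((1+(-0.54))/(1−(-0.54))) = -0.604156
SE(z) = 1/√(n−3) = 1/√454 = 0.046932
99% ⇒ z* = 2.576; margin = 2.576·0.046932 = 0.120897
CI on z-scale: (-0.725053, -0.483259)
Back-transform: tanh(-0.725053) = -0.620029, tanh(-0.483259) = -0.448850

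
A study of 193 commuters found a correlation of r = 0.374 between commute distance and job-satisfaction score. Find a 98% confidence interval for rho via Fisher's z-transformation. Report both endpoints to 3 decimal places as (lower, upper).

(0.221, 0.509)

Fisher z: z_r = atanh(r) = ½·ln((1+0.374)/(1−0.374)) = 0.393066
SE(z) = 1/√(n−3) = 1/√190 = 0.072548
98% ⇒ z* = 2.326; margin = 2.326·0.072548 = 0.168747
CI on z-scale: (0.224319, 0.561813)
Back-transform: tanh(0.224319) = 0.220631, tanh(0.561813) = 0.509321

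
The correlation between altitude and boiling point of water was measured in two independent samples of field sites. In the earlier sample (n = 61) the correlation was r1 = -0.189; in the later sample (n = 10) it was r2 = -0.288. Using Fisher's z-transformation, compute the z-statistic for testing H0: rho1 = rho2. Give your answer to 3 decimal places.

Fisher z-transforms: z1 = atanh(-0.189) = -0.191300, z2 = atanh(-0.288) = -0.296384; difference d = 0.105084
Var(d) = 1/58 + 1/7 = 0.0172414 + 0.1428571 = 0.1600985
z = d/√Var(d) = 0.105084 / √0.1600985 = 0.105084 / 0.400123 = 0.263

0.263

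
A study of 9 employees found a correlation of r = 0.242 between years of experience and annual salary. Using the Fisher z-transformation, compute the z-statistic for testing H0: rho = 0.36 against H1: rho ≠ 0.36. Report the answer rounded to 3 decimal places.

-0.318

z_r = atanh(0.242) = 0.246897,  z_0 = atanh(0.36) = 0.376886
SE = 1/√(n−3) = 1/√6 = 0.408248
z = (z_r − z_0)/SE = (0.246897 − 0.376886) / 0.408248 = -0.129989 / 0.408248 = -0.318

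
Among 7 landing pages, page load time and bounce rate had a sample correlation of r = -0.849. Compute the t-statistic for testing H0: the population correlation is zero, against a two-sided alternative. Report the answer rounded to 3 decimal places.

-3.593

t = r·√(n−2) / √(1−r²) with r = -0.849, n = 7
  = -0.849·√5 / √(1 − 0.720801)
  = -0.849·2.236068 / 0.528393
  = -1.898422 / 0.528393 = -3.593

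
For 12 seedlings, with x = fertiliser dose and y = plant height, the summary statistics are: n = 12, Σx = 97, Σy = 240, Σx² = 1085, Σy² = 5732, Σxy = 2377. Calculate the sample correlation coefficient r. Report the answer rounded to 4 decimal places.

S_xy = nΣxy − ΣxΣy = 12·2377 − 97·240 = 28524 − 23280 = 5244
S_xx = nΣx² − (Σx)² = 12·1085 − 97² = 13020 − 9409 = 3611
S_yy = nΣy² − (Σy)² = 12·5732 − 240² = 68784 − 57600 = 11184
r = S_xy / √(S_xx·S_yy) = 5244 / √(3611·11184) = 5244 / √40385424 = 5244 / 6354.9527 = 0.8252

0.8252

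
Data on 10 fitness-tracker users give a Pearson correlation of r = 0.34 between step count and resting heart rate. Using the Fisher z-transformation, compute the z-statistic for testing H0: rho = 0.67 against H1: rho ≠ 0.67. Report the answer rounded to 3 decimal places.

-1.208

z_r = atanh(0.34) = 0.354093,  z_0 = atanh(0.67) = 0.810743
SE = 1/√(n−3) = 1/√7 = 0.377964
z = (z_r − z_0)/SE = (0.354093 − 0.810743) / 0.377964 = -0.456650 / 0.377964 = -1.208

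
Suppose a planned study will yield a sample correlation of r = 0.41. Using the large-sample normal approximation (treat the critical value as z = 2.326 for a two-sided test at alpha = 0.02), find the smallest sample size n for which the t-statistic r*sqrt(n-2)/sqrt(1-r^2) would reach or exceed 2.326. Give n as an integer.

r√(n−2)/√(1−r²) ≥ 2.326  ⇔  n−2 ≥ (2.326)²·(1−r²)/r²
(1−r²)/r² = (1−0.1681)/0.1681 = 4.9488
n ≥ 2 + 5.410276·4.9488 = 2 + 26.7744 = 28.7744
⌈28.7744⌉ = 29

29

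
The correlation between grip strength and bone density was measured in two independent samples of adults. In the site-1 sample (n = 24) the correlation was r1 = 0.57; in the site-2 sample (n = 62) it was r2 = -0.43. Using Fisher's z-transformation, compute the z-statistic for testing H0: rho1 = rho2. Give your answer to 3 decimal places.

4.358

z1 = atanh(0.57) = 0.647523,  z2 = atanh(-0.43) = -0.459897
SE = √(1/(n1−3) + 1/(n2−3)) = √(1/21 + 1/59) = √(0.0476190 + 0.0169492) = √0.0645682 = 0.254103
z = (z1 − z2)/SE = (0.647523 − (-0.459897)) / 0.254103 = 1.107420 / 0.254103 = 4.358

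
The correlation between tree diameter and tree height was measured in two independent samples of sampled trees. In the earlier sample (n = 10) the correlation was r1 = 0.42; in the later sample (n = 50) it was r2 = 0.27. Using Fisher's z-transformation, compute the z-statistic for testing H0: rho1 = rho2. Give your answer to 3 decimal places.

0.422

z1 = atanh(0.42) = 0.447692,  z2 = atanh(0.27) = 0.276864
SE = √(1/(n1−3) + 1/(n2−3)) = √(1/7 + 1/47) = √(0.1428571 + 0.0212766) = √0.1641337 = 0.405134
z = (z1 − z2)/SE = (0.447692 − 0.276864) / 0.405134 = 0.170828 / 0.405134 = 0.422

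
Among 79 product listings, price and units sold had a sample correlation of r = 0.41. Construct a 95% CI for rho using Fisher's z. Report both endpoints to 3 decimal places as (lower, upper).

z_r = atanh(0.41) = 0.435611;  SE = 1/√(n−3) = 1/√76 = 0.114708
z-limits: 0.435611 ± 1.960·0.114708 = 0.435611 ± 0.224828 = [0.210783, 0.660439]
ρ-limits: (tanh 0.210783, tanh 0.660439) = (0.208, 0.579)

(0.208, 0.579)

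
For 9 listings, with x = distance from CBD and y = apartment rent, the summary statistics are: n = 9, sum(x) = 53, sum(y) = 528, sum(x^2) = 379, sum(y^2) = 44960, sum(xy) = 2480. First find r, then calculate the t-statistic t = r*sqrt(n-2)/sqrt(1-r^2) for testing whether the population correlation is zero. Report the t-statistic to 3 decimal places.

-2.267

S_xy = nΣxy − ΣxΣy = 9·2480 − 53·528 = 22320 − 27984 = -5664
S_xx = nΣx² − (Σx)² = 9·379 − 53² = 3411 − 2809 = 602
S_yy = nΣy² − (Σy)² = 9·44960 − 528² = 404640 − 278784 = 125856
r = S_xy / √(S_xx·S_yy) = -5664 / √(602·125856) = -5664 / √75765312 = -5664 / 8704.3272 = -0.6507
t = r·√(n−2)/√(1−r²) = -0.6507·√7 / √(1−0.423410) = -1.721590 / 0.759335 = -2.267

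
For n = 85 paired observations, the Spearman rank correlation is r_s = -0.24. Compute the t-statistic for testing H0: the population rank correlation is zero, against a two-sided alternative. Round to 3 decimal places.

-2.252

t = r_s·√(n−2) / √(1−r_s²) with r_s = -0.24, n = 85
  = -0.24·√83 / √(1 − 0.0576)
  = -0.24·9.110434 / 0.970773
  = -2.186504 / 0.970773 = -2.252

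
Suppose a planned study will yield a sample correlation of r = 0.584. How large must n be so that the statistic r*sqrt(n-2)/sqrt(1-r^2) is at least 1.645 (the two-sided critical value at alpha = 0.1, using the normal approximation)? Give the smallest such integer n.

r√(n−2)/√(1−r²) ≥ 1.645  ⇔  n−2 ≥ (1.645)²·(1−r²)/r²
(1−r²)/r² = (1−0.341056)/0.341056 = 1.9321
n ≥ 2 + 2.706025·1.9321 = 2 + 5.2283 = 7.2283
⌈7.2283⌉ = 8

8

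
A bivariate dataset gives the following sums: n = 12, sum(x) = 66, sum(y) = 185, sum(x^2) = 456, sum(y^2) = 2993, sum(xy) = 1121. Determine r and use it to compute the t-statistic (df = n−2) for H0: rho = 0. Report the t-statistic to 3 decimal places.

S_xy = nΣxy − ΣxΣy = 12·1121 − 66·185 = 13452 − 12210 = 1242
S_xx = nΣx² − (Σx)² = 12·456 − 66² = 5472 − 4356 = 1116
S_yy = nΣy² − (Σy)² = 12·2993 − 185² = 35916 − 34225 = 1691
r = S_xy / √(S_xx·S_yy) = 1242 / √(1116·1691) = 1242 / √1887156 = 1242 / 1373.7380 = 0.9041
t = r·√(n−2)/√(1−r²) = 0.9041·√10 / √(1−0.817397) = 2.859015 / 0.427321 = 6.691

6.691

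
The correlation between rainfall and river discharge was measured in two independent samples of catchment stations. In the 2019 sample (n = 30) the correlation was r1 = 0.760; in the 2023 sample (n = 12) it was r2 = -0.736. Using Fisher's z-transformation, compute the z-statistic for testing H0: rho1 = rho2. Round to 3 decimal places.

z1 = atanh(0.760) = 0.996215,  z2 = atanh(-0.736) = -0.941695
SE = √(1/(n1−3) + 1/(n2−3)) = √(1/27 + 1/9) = √(0.0370370 + 0.1111111) = √0.1481481 = 0.384900
z = (z1 − z2)/SE = (0.996215 − (-0.941695)) / 0.384900 = 1.937910 / 0.384900 = 5.035

5.035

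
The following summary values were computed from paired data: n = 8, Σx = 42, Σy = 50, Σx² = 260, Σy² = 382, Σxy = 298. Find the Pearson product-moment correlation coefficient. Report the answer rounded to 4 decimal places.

S_xy = nΣxy − ΣxΣy = 8·298 − 42·50 = 2384 − 2100 = 284
S_xx = nΣx² − (Σx)² = 8·260 − 42² = 2080 − 1764 = 316
S_yy = nΣy² − (Σy)² = 8·382 − 50² = 3056 − 2500 = 556
r = S_xy / √(S_xx·S_yy) = 284 / √(316·556) = 284 / √175696 = 284 / 419.1611 = 0.6775

0.6775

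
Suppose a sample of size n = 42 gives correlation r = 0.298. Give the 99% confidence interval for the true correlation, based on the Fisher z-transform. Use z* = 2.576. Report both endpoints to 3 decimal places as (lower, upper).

(-0.105, 0.617)

z_r = atanh(0.298) = 0.307323;  SE = 1/√(n−3) = 1/√39 = 0.160128
z-limits: 0.307323 ± 2.576·0.160128 = 0.307323 ± 0.412490 = [-0.105167, 0.719813]
ρ-limits: (tanh -0.105167, tanh 0.719813) = (-0.105, 0.617)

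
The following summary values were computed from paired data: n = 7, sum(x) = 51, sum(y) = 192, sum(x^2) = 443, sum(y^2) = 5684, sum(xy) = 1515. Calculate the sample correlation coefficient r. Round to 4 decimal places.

0.6724

S_xy = nΣxy − ΣxΣy = 7·1515 − 51·192 = 10605 − 9792 = 813
S_xx = nΣx² − (Σx)² = 7·443 − 51² = 3101 − 2601 = 500
S_yy = nΣy² − (Σy)² = 7·5684 − 192² = 39788 − 36864 = 2924
r = S_xy / √(S_xx·S_yy) = 813 / √(500·2924) = 813 / √1462000 = 813 / 1209.1319 = 0.6724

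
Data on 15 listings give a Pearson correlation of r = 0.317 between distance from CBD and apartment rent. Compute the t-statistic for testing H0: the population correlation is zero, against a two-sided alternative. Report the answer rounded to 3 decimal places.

t = r·√(n−2) / √(1−r²) with r = 0.317, n = 15
  = 0.317·√13 / √(1 − 0.100489)
  = 0.317·3.605551 / 0.948426
  = 1.142960 / 0.948426 = 1.205

1.205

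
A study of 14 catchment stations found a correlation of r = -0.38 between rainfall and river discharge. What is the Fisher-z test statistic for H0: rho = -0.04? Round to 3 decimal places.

-1.194

Fisher z: atanh(-0.38) = -0.400060, atanh(-0.04) = -0.040021
z = (z_r − z_0)·√(n−3) = (-0.400060 − (-0.040021))·√11 = -0.360039 · 3.316625 = -1.194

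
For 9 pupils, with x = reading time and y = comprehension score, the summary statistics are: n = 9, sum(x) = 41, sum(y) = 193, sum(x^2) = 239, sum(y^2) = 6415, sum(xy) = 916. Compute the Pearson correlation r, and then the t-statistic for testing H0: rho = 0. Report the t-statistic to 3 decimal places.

0.284

Numerator: nΣxy − (Σx)(Σy) = 9·916 − (41)(193) = 331
Denominator: √[(nΣx²−(Σx)²)(nΣy²−(Σy)²)]
  nΣx²−(Σx)² = 9·239 − 1681 = 470;  nΣy²−(Σy)² = 9·6415 − 37249 = 20486
  √(470·20486) = √9628420 = 3102.9695
r = 331 / 3102.9695 = 0.1067
t = r·√(n−2)/√(1−r²) = 0.1067·√7 / √(1−0.011385) = 0.282302 / 0.994291 = 0.284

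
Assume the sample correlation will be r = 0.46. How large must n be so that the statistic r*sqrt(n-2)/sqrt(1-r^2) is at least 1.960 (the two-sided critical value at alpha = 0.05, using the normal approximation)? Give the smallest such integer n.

r√(n−2)/√(1−r²) ≥ 1.960  ⇔  n−2 ≥ (1.960)²·(1−r²)/r²
(1−r²)/r² = (1−0.2116)/0.2116 = 3.7259
n ≥ 2 + 3.8416·3.7259 = 2 + 14.3134 = 16.3134
⌈16.3134⌉ = 17

17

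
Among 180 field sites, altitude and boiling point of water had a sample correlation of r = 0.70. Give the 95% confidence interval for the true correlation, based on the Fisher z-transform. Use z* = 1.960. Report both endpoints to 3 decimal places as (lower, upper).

(0.617, 0.768)

z_r = atanh(0.70) = 0.867301;  SE = 1/√(n−3) = 1/√177 = 0.075165
z-limits: 0.867301 ± 1.960·0.075165 = 0.867301 ± 0.147323 = [0.719978, 1.014624]
ρ-limits: (tanh 0.719978, tanh 1.014624) = (0.617, 0.768)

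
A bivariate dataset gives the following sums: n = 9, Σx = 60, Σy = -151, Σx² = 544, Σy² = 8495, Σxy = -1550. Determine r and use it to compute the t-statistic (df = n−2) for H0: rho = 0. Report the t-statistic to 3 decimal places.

S_xy = nΣxy − ΣxΣy = 9·(-1550) − 60·(-151) = -13950 − (-9060) = -4890
S_xx = nΣx² − (Σx)² = 9·544 − 60² = 4896 − 3600 = 1296
S_yy = nΣy² − (Σy)² = 9·8495 − (-151)² = 76455 − 22801 = 53654
r = S_xy / √(S_xx·S_yy) = -4890 / √(1296·53654) = -4890 / √69535584 = -4890 / 8338.7999 = -0.5864
t = r·√(n−2)/√(1−r²) = -0.5864·√7 / √(1−0.343865) = -1.551469 / 0.810022 = -1.915

-1.915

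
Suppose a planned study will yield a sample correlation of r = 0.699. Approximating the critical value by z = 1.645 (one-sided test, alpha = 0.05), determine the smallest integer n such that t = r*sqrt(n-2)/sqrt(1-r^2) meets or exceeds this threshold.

Need r·√(n−2)/√(1−r²) ≥ 1.645
√(n−2) ≥ 1.645·√(1−0.488601) / 0.699 = 1.645·0.715122 / 0.699 = 1.6829
n−2 ≥ 2.8322  ⇒  n ≥ 4.8322
Smallest integer n = 5

5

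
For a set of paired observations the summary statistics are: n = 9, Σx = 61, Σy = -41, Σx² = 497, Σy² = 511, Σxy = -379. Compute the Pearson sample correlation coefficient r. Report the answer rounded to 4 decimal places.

Numerator: nΣxy − (Σx)(Σy) = 9·(-379) − (61)(-41) = -910
Denominator: √[(nΣx²−(Σx)²)(nΣy²−(Σy)²)]
  nΣx²−(Σx)² = 9·497 − 3721 = 752;  nΣy²−(Σy)² = 9·511 − 1681 = 2918
  √(752·2918) = √2194336 = 1481.3291
r = -910 / 1481.3291 = -0.6143

-0.6143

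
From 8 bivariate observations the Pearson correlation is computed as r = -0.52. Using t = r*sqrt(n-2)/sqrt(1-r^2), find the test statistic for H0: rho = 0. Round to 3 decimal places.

-1.491

t = r·√(n−2) / √(1−r²) with r = -0.52, n = 8
  = -0.52·√6 / √(1 − 0.2704)
  = -0.52·2.449490 / 0.854166
  = -1.273735 / 0.854166 = -1.491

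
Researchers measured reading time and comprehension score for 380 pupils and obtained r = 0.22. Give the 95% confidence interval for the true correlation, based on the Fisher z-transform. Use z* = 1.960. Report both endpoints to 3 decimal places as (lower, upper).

(0.122, 0.314)

Fisher z: z_r = atanh(r) = ½·ln((1+0.22)/(1−0.22)) = 0.223656
SE(z) = 1/√(n−3) = 1/√377 = 0.051503
95% ⇒ z* = 1.960; margin = 1.960·0.051503 = 0.100946
CI on z-scale: (0.122710, 0.324602)
Back-transform: tanh(0.122710) = 0.122098, tanh(0.324602) = 0.313662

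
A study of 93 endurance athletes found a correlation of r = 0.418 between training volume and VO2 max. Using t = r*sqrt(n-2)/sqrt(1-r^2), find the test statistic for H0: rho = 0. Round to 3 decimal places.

t = r·√(n−2) / √(1−r²) with r = 0.418, n = 93
  = 0.418·√91 / √(1 − 0.174724)
  = 0.418·9.539392 / 0.908447
  = 3.987466 / 0.908447 = 4.389

4.389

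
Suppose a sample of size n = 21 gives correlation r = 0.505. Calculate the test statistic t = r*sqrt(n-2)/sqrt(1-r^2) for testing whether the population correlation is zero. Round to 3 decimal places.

2.550

t = r·√(n−2) / √(1−r²) with r = 0.505, n = 21
  = 0.505·√19 / √(1 − 0.255025)
  = 0.505·4.358899 / 0.863119
  = 2.201244 / 0.863119 = 2.550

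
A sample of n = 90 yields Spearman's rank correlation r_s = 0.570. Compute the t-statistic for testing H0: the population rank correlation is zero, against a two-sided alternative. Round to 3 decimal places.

6.508

t = r_s·√(n−2) / √(1−r_s²) with r_s = 0.570, n = 90
  = 0.570·√88 / √(1 − 0.324900)
  = 0.570·9.380832 / 0.821645
  = 5.347074 / 0.821645 = 6.508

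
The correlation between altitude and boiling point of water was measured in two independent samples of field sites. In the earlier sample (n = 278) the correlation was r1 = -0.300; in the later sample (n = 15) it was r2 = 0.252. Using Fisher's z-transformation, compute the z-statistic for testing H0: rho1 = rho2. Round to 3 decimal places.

z1 = atanh(-0.300) = -0.309520,  z2 = atanh(0.252) = 0.257547
SE = √(1/(n1−3) + 1/(n2−3)) = √(1/275 + 1/12) = √(0.0036364 + 0.0833333) = √0.0869697 = 0.294906
z = (z1 − z2)/SE = (-0.309520 − 0.257547) / 0.294906 = -0.567067 / 0.294906 = -1.923

-1.923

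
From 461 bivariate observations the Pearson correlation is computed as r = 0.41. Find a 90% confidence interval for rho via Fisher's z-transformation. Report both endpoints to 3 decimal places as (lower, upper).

Fisher z: z_r = atanh(r) = ½·ln((1+0.41)/(1−0.41)) = 0.435611
SE(z) = 1/√(n−3) = 1/√458 = 0.046727
90% ⇒ z* = 1.645; margin = 1.645·0.046727 = 0.076866
CI on z-scale: (0.358745, 0.512477)
Back-transform: tanh(0.358745) = 0.344108, tanh(0.512477) = 0.471873

(0.344, 0.472)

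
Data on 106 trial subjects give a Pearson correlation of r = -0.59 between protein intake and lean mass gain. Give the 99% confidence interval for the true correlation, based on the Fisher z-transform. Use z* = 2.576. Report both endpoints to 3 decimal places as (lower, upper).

(-0.731, -0.400)

z_r = atanh(-0.59) = -0.677666;  SE = 1/√(n−3) = 1/√103 = 0.098533
z-limits: -0.677666 ± 2.576·0.098533 = -0.677666 ± 0.253821 = [-0.931487, -0.423845]
ρ-limits: (tanh -0.931487, tanh -0.423845) = (-0.731, -0.400)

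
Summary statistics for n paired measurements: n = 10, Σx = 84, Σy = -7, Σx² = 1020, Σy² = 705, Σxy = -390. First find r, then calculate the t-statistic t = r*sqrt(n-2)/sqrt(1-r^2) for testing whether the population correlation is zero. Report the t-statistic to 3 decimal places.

-2.819

S_xy = nΣxy − ΣxΣy = 10·(-390) − 84·(-7) = -3900 − (-588) = -3312
S_xx = nΣx² − (Σx)² = 10·1020 − 84² = 10200 − 7056 = 3144
S_yy = nΣy² − (Σy)² = 10·705 − (-7)² = 7050 − 49 = 7001
r = S_xy / √(S_xx·S_yy) = -3312 / √(3144·7001) = -3312 / √22011144 = -3312 / 4691.6036 = -0.7059
t = r·√(n−2)/√(1−r²) = -0.7059·√8 / √(1−0.498295) = -1.996587 / 0.708311 = -2.819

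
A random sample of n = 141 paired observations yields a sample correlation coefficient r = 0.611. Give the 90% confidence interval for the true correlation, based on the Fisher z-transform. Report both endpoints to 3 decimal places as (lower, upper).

(0.516, 0.691)

z_r = atanh(0.611) = 0.710516;  SE = 1/√(n−3) = 1/√138 = 0.085126
z-limits: 0.710516 ± 1.645·0.085126 = 0.710516 ± 0.140032 = [0.570484, 0.850548]
ρ-limits: (tanh 0.570484, tanh 0.850548) = (0.516, 0.691)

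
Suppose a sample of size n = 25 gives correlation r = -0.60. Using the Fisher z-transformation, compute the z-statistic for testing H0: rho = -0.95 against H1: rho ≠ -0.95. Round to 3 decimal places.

5.341

z_r = atanh(-0.60) = -0.693147,  z_0 = atanh(-0.95) = -1.831781
SE = 1/√(n−3) = 1/√22 = 0.213201
z = (z_r − z_0)/SE = (-0.693147 − (-1.831781)) / 0.213201 = 1.138634 / 0.213201 = 5.341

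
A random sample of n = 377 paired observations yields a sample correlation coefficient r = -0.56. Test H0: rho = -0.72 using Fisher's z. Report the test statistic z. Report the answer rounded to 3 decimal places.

5.315

z_r = atanh(-0.56) = -0.632833,  z_0 = atanh(-0.72) = -0.907645
SE = 1/√(n−3) = 1/√374 = 0.051709
z = (z_r − z_0)/SE = (-0.632833 − (-0.907645)) / 0.051709 = 0.274812 / 0.051709 = 5.315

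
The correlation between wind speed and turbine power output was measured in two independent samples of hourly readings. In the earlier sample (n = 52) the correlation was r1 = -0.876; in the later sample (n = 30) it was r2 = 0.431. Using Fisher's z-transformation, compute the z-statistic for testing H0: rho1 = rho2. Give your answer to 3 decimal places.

-7.591

Fisher z-transforms: z1 = atanh(-0.876) = -1.358308, z2 = atanh(0.431) = 0.461124; difference d = -1.819432
Var(d) = 1/49 + 1/27 = 0.0204082 + 0.0370370 = 0.0574452
z = d/√Var(d) = -1.819432 / √0.0574452 = -1.819432 / 0.239677 = -7.591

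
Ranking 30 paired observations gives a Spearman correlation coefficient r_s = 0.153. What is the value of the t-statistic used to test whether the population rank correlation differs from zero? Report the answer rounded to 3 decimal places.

t = r_s·√(n−2) / √(1−r_s²) with r_s = 0.153, n = 30
  = 0.153·√28 / √(1 − 0.023409)
  = 0.153·5.291503 / 0.988226
  = 0.809600 / 0.988226 = 0.819

0.819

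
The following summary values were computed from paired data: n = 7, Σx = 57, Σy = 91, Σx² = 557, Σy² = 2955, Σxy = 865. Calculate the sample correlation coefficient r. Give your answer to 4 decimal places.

0.3057

S_xy = nΣxy − ΣxΣy = 7·865 − 57·91 = 6055 − 5187 = 868
S_xx = nΣx² − (Σx)² = 7·557 − 57² = 3899 − 3249 = 650
S_yy = nΣy² − (Σy)² = 7·2955 − 91² = 20685 − 8281 = 12404
r = S_xy / √(S_xx·S_yy) = 868 / √(650·12404) = 868 / √8062600 = 868 / 2839.4718 = 0.3057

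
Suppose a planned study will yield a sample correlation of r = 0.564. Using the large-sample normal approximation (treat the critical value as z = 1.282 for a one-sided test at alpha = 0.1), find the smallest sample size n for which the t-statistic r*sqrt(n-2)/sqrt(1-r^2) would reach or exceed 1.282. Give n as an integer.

6

Need r·√(n−2)/√(1−r²) ≥ 1.282
√(n−2) ≥ 1.282·√(1−0.318096) / 0.564 = 1.282·0.825775 / 0.564 = 1.8770
n−2 ≥ 3.5231  ⇒  n ≥ 5.5231
Smallest integer n = 6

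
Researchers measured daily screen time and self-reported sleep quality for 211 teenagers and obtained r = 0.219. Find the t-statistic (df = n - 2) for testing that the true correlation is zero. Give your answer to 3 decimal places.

t = r·√(n−2) / √(1−r²) with r = 0.219, n = 211
  = 0.219·√209 / √(1 − 0.047961)
  = 0.219·14.456832 / 0.975725
  = 3.166046 / 0.975725 = 3.245

3.245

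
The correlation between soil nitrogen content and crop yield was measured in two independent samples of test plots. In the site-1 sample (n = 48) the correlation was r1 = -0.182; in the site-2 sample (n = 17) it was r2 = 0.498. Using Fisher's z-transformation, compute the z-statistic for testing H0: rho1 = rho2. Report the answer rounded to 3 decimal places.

-2.388

Fisher z-transforms: z1 = atanh(-0.182) = -0.184050, z2 = atanh(0.498) = 0.546643; difference d = -0.730693
Var(d) = 1/45 + 1/14 = 0.0222222 + 0.0714286 = 0.0936508
z = d/√Var(d) = -0.730693 / √0.0936508 = -0.730693 / 0.306024 = -2.388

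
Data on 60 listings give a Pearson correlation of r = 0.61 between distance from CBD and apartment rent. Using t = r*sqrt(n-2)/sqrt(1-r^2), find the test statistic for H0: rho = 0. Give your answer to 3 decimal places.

t = r·√(n−2) / √(1−r²) with r = 0.61, n = 60
  = 0.61·√58 / √(1 − 0.3721)
  = 0.61·7.615773 / 0.792401
  = 4.645622 / 0.792401 = 5.863

5.863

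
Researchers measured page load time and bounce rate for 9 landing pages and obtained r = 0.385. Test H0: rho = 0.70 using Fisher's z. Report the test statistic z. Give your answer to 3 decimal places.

Fisher z: atanh(0.385) = 0.405917, atanh(0.70) = 0.867301
z = (z_r − z_0)·√(n−3) = (0.405917 − 0.867301)·√6 = -0.461384 · 2.449490 = -1.130

-1.130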